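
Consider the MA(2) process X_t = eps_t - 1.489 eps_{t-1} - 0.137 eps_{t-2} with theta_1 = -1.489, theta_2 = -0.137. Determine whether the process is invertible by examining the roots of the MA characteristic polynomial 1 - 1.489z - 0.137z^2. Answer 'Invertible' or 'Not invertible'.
\text{Not invertible}

The MA(q) characteristic polynomial is P(z) = 1 - 1.489z - 0.137z^2.
Invertibility requires all roots to lie outside the unit circle, i.e. |z| > 1 for every root.
Set 1 + (-1.489) z + (-0.137) z^2 = 0, i.e. a z^2 + b z + c = 0 with a = -0.137, b = -1.489, c = 1.
Discriminant D = b^2 - 4ac = (-1.489)^2 - 4*(-0.137)*1 = 2.217121 - (-0.548) = 2.765121.
D >= 0, so the roots are real: z = (-b +/- sqrt(D)) / (2a) = (1.489 +/- 1.662865) / (-0.274).
  z_1 = (1.489 + 1.662865) / (-0.274) = -11.5032,   |z_1| = 11.5032.
  z_2 = (1.489 - 1.662865) / (-0.274) = 0.6345,   |z_2| = 0.6345.
Moduli of all roots: 11.5032, 0.6345.
All moduli strictly greater than 1? No.
Verdict: Not invertible.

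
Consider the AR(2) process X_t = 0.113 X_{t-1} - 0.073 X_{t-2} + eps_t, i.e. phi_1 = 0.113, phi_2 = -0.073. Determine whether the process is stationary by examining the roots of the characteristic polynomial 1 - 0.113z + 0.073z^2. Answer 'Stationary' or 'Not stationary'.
\text{Stationary}

The AR(p) characteristic polynomial is P(z) = 1 - 0.113z + 0.073z^2.
Stationarity requires all roots to lie outside the unit circle, i.e. |z| > 1 for every root.
Set 1 + (-0.113) z + (0.073) z^2 = 0, i.e. a z^2 + b z + c = 0 with a = 0.073, b = -0.113, c = 1.
Discriminant D = b^2 - 4ac = (-0.113)^2 - 4*(0.073)*1 = 0.012769 - (0.292) = -0.279231.
D < 0, so the roots are the complex-conjugate pair z = (-b +/- i sqrt(-D)) / (2a) = 0.774 +/- 3.6193i.
For a conjugate pair |z|^2 = z * conj(z) = (product of roots) = c/a = 1/(0.073) = 13.69863, so |z| = sqrt(13.69863) = 3.7012 for both roots.
Moduli of all roots: 3.7012, 3.7012.
All moduli strictly greater than 1? Yes.
Verdict: Stationary.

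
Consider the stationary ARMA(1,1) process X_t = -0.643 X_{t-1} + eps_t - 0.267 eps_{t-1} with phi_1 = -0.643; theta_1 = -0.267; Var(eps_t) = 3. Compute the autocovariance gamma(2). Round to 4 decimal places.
\gamma(2) = 3.5065

Multiply the model equation by X_{t-k} and take expectations. With theta_0 = psi_0 = 1 and psi_j the MA(infinity) weights, this gives
  gamma(k) - sum_i phi_i gamma(k-i) = c_k,
  c_k = sigma^2 * sum_{j=k..q} theta_j psi_{j-k}   (c_k = 0 for k > q),
using gamma(-m) = gamma(m).
psi-weights needed (psi_j = theta_j + sum_i phi_i psi_{j-i}):
  psi_1 = theta_1 + phi_1 = -0.267 + (-0.643) = -0.91
Right-hand sides:
  c_0 = sigma^2 (1 + theta_1 psi_1) = 3 * (1 + (-0.267)(-0.91)) = 3 * 1.24297 = 3.72891
  c_1 = sigma^2 theta_1 = 3 * (-0.267) = -0.801
  c_2 = 0
Equations for k = 0 and k = 1 (AR order 1):
  gamma(0) = phi_1 gamma(1) + c_0
  gamma(1) = phi_1 gamma(0) + c_1
Substituting the second into the first: gamma(0) (1 - phi_1^2) = c_0 + phi_1 c_1, so
  gamma(0) = (c_0 + phi_1 c_1) / (1 - phi_1^2) = (3.72891 + (-0.643)(-0.801)) / (1 - (-0.643)^2) = 4.243953 / 0.586551 = 7.235437.
  gamma(1) = phi_1 gamma(0) + c_1 = (-0.643)(7.235437) + (-0.801) = -5.453386.
For k = 2 (> q): gamma(2) = phi_1 gamma(1) = (-0.643)(-5.453386) = 3.506527.
Therefore gamma(2) = 3.5065 (to 4 decimal places).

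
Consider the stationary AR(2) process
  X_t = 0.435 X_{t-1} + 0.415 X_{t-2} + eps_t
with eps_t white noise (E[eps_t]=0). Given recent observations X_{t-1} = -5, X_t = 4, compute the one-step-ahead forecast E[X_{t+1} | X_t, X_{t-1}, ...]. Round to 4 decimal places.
E[X_{t+1} \mid \mathcal F_t] = -0.3350

For an AR(p) model X_t = c + sum_i phi_i X_{t-i} + eps_t, the
one-step-ahead conditional mean is
  E[X_{t+1} | X_t, ...] = c + sum_i phi_i X_{t+1-i}.
Substitute known values:
  E[X_{t+1} | ...] = (0.435) * (4) + (0.415) * (-5)
                   = -0.3350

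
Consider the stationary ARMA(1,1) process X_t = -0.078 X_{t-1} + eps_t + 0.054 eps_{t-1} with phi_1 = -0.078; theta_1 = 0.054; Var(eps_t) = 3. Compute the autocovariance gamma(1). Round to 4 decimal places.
\gamma(1) = -0.0721

Multiply the model equation by X_{t-k} and take expectations. With theta_0 = psi_0 = 1 and psi_j the MA(infinity) weights, this gives
  gamma(k) - sum_i phi_i gamma(k-i) = c_k,
  c_k = sigma^2 * sum_{j=k..q} theta_j psi_{j-k}   (c_k = 0 for k > q),
using gamma(-m) = gamma(m).
psi-weights needed (psi_j = theta_j + sum_i phi_i psi_{j-i}):
  psi_1 = theta_1 + phi_1 = 0.054 + (-0.078) = -0.024
Right-hand sides:
  c_0 = sigma^2 (1 + theta_1 psi_1) = 3 * (1 + (0.054)(-0.024)) = 3 * 0.998704 = 2.996112
  c_1 = sigma^2 theta_1 = 3 * (0.054) = 0.162
  c_2 = 0
Equations for k = 0 and k = 1 (AR order 1):
  gamma(0) = phi_1 gamma(1) + c_0
  gamma(1) = phi_1 gamma(0) + c_1
Substituting the second into the first: gamma(0) (1 - phi_1^2) = c_0 + phi_1 c_1, so
  gamma(0) = (c_0 + phi_1 c_1) / (1 - phi_1^2) = (2.996112 + (-0.078)(0.162)) / (1 - (-0.078)^2) = 2.983476 / 0.993916 = 3.001739.
  gamma(1) = phi_1 gamma(0) + c_1 = (-0.078)(3.001739) + (0.162) = -0.072136.
Therefore gamma(1) = -0.0721 (to 4 decimal places).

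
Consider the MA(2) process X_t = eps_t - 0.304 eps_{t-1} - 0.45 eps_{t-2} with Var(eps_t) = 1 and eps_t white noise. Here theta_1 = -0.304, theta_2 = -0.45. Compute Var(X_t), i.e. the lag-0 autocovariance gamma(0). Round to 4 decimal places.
\gamma(0) = 1.2949

For an MA(q) process X_t = eps_t + sum_i theta_i eps_{t-i} with
Var(eps_t) = sigma^2, the variance is
  gamma(0) = sigma^2 * (1 + sum_i theta_i^2).
  sum_i theta_i^2 = (-0.304)^2 + (-0.45)^2 = 0.092416 + 0.2025 = 0.294916.
  gamma(0) = 1 * (1 + 0.294916) = 1 * 1.294916 = 1.294916, which rounds to 1.2949.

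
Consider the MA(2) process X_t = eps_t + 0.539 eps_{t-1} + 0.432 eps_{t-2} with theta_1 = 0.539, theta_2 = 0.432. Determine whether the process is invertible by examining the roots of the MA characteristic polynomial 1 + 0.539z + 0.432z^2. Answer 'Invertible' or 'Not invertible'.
\text{Invertible}

The MA(q) characteristic polynomial is P(z) = 1 + 0.539z + 0.432z^2.
Invertibility requires all roots to lie outside the unit circle, i.e. |z| > 1 for every root.
Set 1 + (0.539) z + (0.432) z^2 = 0, i.e. a z^2 + b z + c = 0 with a = 0.432, b = 0.539, c = 1.
Discriminant D = b^2 - 4ac = (0.539)^2 - 4*(0.432)*1 = 0.290521 - (1.728) = -1.437479.
D < 0, so the roots are the complex-conjugate pair z = (-b +/- i sqrt(-D)) / (2a) = -0.6238 +/- 1.3877i.
For a conjugate pair |z|^2 = z * conj(z) = (product of roots) = c/a = 1/(0.432) = 2.314815, so |z| = sqrt(2.314815) = 1.5215 for both roots.
Moduli of all roots: 1.5215, 1.5215.
All moduli strictly greater than 1? Yes.
Verdict: Invertible.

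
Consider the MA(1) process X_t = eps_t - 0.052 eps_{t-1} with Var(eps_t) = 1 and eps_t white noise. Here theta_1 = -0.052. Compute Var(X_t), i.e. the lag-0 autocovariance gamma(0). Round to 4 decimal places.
\gamma(0) = 1.0027

For an MA(q) process X_t = eps_t + sum_i theta_i eps_{t-i} with
Var(eps_t) = sigma^2, the variance is
  gamma(0) = sigma^2 * (1 + sum_i theta_i^2).
  sum_i theta_i^2 = (-0.052)^2 = 0.002704.
  gamma(0) = 1 * (1 + 0.002704) = 1 * 1.002704 = 1.002704, which rounds to 1.0027.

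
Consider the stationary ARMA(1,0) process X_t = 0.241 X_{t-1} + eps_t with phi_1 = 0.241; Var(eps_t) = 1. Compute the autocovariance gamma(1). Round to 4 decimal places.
\gamma(1) = 0.2559

Multiply the model equation by X_{t-k} and take expectations. With theta_0 = psi_0 = 1 and psi_j the MA(infinity) weights, this gives
  gamma(k) - sum_i phi_i gamma(k-i) = c_k,
  c_k = sigma^2 * sum_{j=k..q} theta_j psi_{j-k}   (c_k = 0 for k > q),
using gamma(-m) = gamma(m).
Pure AR (q = 0): c_0 = sigma^2 = 1, c_k = 0 for k >= 1.
Equations for k = 0 and k = 1 (AR order 1):
  gamma(0) = phi_1 gamma(1) + c_0
  gamma(1) = phi_1 gamma(0) + c_1
Substituting the second into the first: gamma(0) (1 - phi_1^2) = c_0 + phi_1 c_1, so
  gamma(0) = c_0 / (1 - phi_1^2) = 1 / (1 - (0.241)^2) = 1 / 0.941919 = 1.061662.
  gamma(1) = phi_1 gamma(0) = (0.241)(1.061662) = 0.255861.
Therefore gamma(1) = 0.2559 (to 4 decimal places).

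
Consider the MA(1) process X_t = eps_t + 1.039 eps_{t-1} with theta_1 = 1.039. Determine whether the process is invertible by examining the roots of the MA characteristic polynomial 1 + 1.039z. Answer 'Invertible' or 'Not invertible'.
\text{Not invertible}

The MA(q) characteristic polynomial is P(z) = 1 + 1.039z.
Invertibility requires all roots to lie outside the unit circle, i.e. |z| > 1 for every root.
This is linear in z: 1 + (1.039) z = 0  =>  z = -1/(1.039) = -0.962464,  |z| = 0.962464.
Moduli of all roots: 0.9625.
All moduli strictly greater than 1? No.
Verdict: Not invertible.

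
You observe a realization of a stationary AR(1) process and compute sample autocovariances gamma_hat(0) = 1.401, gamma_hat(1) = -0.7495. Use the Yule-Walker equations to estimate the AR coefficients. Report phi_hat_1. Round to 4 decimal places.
\hat\phi_{1} = -0.5350

The Yule-Walker equations for an AR(p) process read, in matrix form,
  Gamma_p phi = r_p,   with   (Gamma_p)_{ij} = gamma(|i - j|),
                       (r_p)_i = gamma(i),   i,j = 1..p.
Substitute the sample gammas (Toeplitz matrix and right-hand side of size 1):
  Gamma_p = [[1.401]]
  r_p     = [-0.7495]
With p = 1 this is the single equation gamma(0) phi_1 = gamma(1):
  phi_hat_1 = gamma(1) / gamma(0) = -0.7495 / 1.401 = -0.5350.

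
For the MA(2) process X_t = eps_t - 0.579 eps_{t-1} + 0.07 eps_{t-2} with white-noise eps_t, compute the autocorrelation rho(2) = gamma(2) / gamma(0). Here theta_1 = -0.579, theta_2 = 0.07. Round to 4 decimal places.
\rho(2) = 0.0522

For an MA(q) process with theta_0 = 1, the autocovariance is
  gamma(k) = sigma^2 * sum_{i=0..q-k} theta_i * theta_{i+k},
and rho(k) = gamma(k) / gamma(0). Sigma^2 cancels.
  numerator   = (1)*(0.07) = 0.07.
  denominator = (1)^2 + (-0.579)^2 + (0.07)^2 = 1.340141.
  rho(2) = 0.07 / 1.340141 = 0.0522.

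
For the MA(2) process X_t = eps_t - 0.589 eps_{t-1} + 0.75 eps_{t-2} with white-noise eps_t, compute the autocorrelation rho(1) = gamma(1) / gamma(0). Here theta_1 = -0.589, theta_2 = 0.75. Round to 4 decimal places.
\rho(1) = -0.5398

For an MA(q) process with theta_0 = 1, the autocovariance is
  gamma(k) = sigma^2 * sum_{i=0..q-k} theta_i * theta_{i+k},
and rho(k) = gamma(k) / gamma(0). Sigma^2 cancels.
  numerator   = (1)*(-0.589) + (-0.589)*(0.75) = -1.03075.
  denominator = (1)^2 + (-0.589)^2 + (0.75)^2 = 1.909421.
  rho(1) = -1.03075 / 1.909421 = -0.5398.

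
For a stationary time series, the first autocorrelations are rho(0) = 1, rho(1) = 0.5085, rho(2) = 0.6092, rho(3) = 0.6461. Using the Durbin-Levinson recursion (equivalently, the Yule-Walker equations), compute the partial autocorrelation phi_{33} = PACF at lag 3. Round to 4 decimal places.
\phi_{33} = 0.4210

The PACF at lag k is phi_{kk}, the last component of the solution
to the Yule-Walker system G_k phi = r_k where
  (G_k)_{ij} = rho(|i - j|), (r_k)_i = rho(i), i,j = 1..k.
Equivalently, Durbin-Levinson gives phi_{kk} iteratively:
  phi_{11} = rho(1)
  phi_{kk} = [rho(k) - sum_{j=1..k-1} phi_{k-1,j} rho(k-j)]
            / [1 - sum_{j=1..k-1} phi_{k-1,j} rho(j)],
  phi_{k,j} = phi_{k-1,j} - phi_{kk} phi_{k-1,k-j},  j = 1..k-1.
Step k = 1:
  phi_11 = rho(1) = 0.5085.
Step k = 2:
  phi_22 = [rho(2) - phi_11 rho(1)] / [1 - phi_11 rho(1)] = [0.6092 - (0.5085)(0.5085)] / [1 - (0.5085)(0.5085)]
         = 0.35062775 / 0.74142775 = 0.472909.
  Update: phi_21 = phi_11 - phi_22 phi_11 = 0.5085 - (0.472909)(0.5085) = 0.268026.
Step k = 3:
  phi_33 = [rho(3) - phi_21 rho(2) - phi_22 rho(1)] / [1 - phi_21 rho(1) - phi_22 rho(2)]
    numerator   = 0.6461 - (0.268026)(0.6092) - (0.472909)(0.5085) = 0.2423445
    denominator = 1 - (0.268026)(0.5085) - (0.472909)(0.6092) = 0.57561278
  phi_33 = 0.2423445 / 0.57561278 = 0.421.
Therefore phi_{33} = 0.4210.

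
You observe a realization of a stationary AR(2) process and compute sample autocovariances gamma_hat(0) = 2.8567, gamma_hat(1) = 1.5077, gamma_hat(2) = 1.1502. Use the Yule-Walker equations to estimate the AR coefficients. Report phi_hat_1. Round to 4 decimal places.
\hat\phi_{1} = 0.4370

The Yule-Walker equations for an AR(p) process read, in matrix form,
  Gamma_p phi = r_p,   with   (Gamma_p)_{ij} = gamma(|i - j|),
                       (r_p)_i = gamma(i),   i,j = 1..p.
Substitute the sample gammas (Toeplitz matrix and right-hand side of size 2):
  Gamma_p = [[2.8567, 1.5077], [1.5077, 2.8567]]
  r_p     = [1.5077, 1.1502]
Written out:
  2.8567 phi_1 + 1.5077 phi_2 = 1.5077
  1.5077 phi_1 + 2.8567 phi_2 = 1.1502
Solve by Cramer's rule:
  det = gamma(0)^2 - gamma(1)^2 = (2.8567)^2 - (1.5077)^2 = 8.16073489 - 2.27315929 = 5.8875756
  phi_hat_1 = [gamma(1) gamma(0) - gamma(1) gamma(2)] / det = [(1.5077)(2.8567) - (1.5077)(1.1502)] / 5.8875756 = 2.57289005 / 5.8875756 = 0.437
  phi_hat_2 = [gamma(0) gamma(2) - gamma(1)^2] / det = [(2.8567)(1.1502) - (1.5077)^2] / 5.8875756 = 1.01261705 / 5.8875756 = 0.172
So phi_hat = [0.4370, 0.1720].
Therefore phi_hat_1 = 0.4370.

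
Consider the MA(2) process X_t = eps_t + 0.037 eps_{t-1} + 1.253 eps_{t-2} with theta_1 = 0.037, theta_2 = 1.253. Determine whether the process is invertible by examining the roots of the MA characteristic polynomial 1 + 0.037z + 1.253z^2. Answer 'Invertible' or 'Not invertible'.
\text{Not invertible}

The MA(q) characteristic polynomial is P(z) = 1 + 0.037z + 1.253z^2.
Invertibility requires all roots to lie outside the unit circle, i.e. |z| > 1 for every root.
Set 1 + (0.037) z + (1.253) z^2 = 0, i.e. a z^2 + b z + c = 0 with a = 1.253, b = 0.037, c = 1.
Discriminant D = b^2 - 4ac = (0.037)^2 - 4*(1.253)*1 = 0.001369 - (5.012) = -5.010631.
D < 0, so the roots are the complex-conjugate pair z = (-b +/- i sqrt(-D)) / (2a) = -0.0148 +/- 0.8932i.
For a conjugate pair |z|^2 = z * conj(z) = (product of roots) = c/a = 1/(1.253) = 0.798085, so |z| = sqrt(0.798085) = 0.8934 for both roots.
Moduli of all roots: 0.8934, 0.8934.
All moduli strictly greater than 1? No.
Verdict: Not invertible.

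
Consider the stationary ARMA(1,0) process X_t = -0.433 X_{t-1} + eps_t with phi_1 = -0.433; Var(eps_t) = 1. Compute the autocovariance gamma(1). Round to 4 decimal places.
\gamma(1) = -0.5329

Multiply the model equation by X_{t-k} and take expectations. With theta_0 = psi_0 = 1 and psi_j the MA(infinity) weights, this gives
  gamma(k) - sum_i phi_i gamma(k-i) = c_k,
  c_k = sigma^2 * sum_{j=k..q} theta_j psi_{j-k}   (c_k = 0 for k > q),
using gamma(-m) = gamma(m).
Pure AR (q = 0): c_0 = sigma^2 = 1, c_k = 0 for k >= 1.
Equations for k = 0 and k = 1 (AR order 1):
  gamma(0) = phi_1 gamma(1) + c_0
  gamma(1) = phi_1 gamma(0) + c_1
Substituting the second into the first: gamma(0) (1 - phi_1^2) = c_0 + phi_1 c_1, so
  gamma(0) = c_0 / (1 - phi_1^2) = 1 / (1 - (-0.433)^2) = 1 / 0.812511 = 1.230753.
  gamma(1) = phi_1 gamma(0) = (-0.433)(1.230753) = -0.532916.
Therefore gamma(1) = -0.5329 (to 4 decimal places).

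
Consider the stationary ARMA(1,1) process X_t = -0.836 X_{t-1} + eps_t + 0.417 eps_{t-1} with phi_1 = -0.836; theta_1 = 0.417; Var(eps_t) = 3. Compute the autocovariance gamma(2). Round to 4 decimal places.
\gamma(2) = 2.2733

Multiply the model equation by X_{t-k} and take expectations. With theta_0 = psi_0 = 1 and psi_j the MA(infinity) weights, this gives
  gamma(k) - sum_i phi_i gamma(k-i) = c_k,
  c_k = sigma^2 * sum_{j=k..q} theta_j psi_{j-k}   (c_k = 0 for k > q),
using gamma(-m) = gamma(m).
psi-weights needed (psi_j = theta_j + sum_i phi_i psi_{j-i}):
  psi_1 = theta_1 + phi_1 = 0.417 + (-0.836) = -0.419
Right-hand sides:
  c_0 = sigma^2 (1 + theta_1 psi_1) = 3 * (1 + (0.417)(-0.419)) = 3 * 0.825277 = 2.475831
  c_1 = sigma^2 theta_1 = 3 * (0.417) = 1.251
  c_2 = 0
Equations for k = 0 and k = 1 (AR order 1):
  gamma(0) = phi_1 gamma(1) + c_0
  gamma(1) = phi_1 gamma(0) + c_1
Substituting the second into the first: gamma(0) (1 - phi_1^2) = c_0 + phi_1 c_1, so
  gamma(0) = (c_0 + phi_1 c_1) / (1 - phi_1^2) = (2.475831 + (-0.836)(1.251)) / (1 - (-0.836)^2) = 1.429995 / 0.301104 = 4.749173.
  gamma(1) = phi_1 gamma(0) + c_1 = (-0.836)(4.749173) + (1.251) = -2.719309.
For k = 2 (> q): gamma(2) = phi_1 gamma(1) = (-0.836)(-2.719309) = 2.273342.
Therefore gamma(2) = 2.2733 (to 4 decimal places).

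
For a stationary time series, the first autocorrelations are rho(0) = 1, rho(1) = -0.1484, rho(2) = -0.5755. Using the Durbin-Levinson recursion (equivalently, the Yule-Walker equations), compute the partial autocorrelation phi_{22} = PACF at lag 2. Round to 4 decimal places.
\phi_{22} = -0.6110

The PACF at lag k is phi_{kk}, the last component of the solution
to the Yule-Walker system G_k phi = r_k where
  (G_k)_{ij} = rho(|i - j|), (r_k)_i = rho(i), i,j = 1..k.
Equivalently, Durbin-Levinson gives phi_{kk} iteratively:
  phi_{11} = rho(1)
  phi_{kk} = [rho(k) - sum_{j=1..k-1} phi_{k-1,j} rho(k-j)]
            / [1 - sum_{j=1..k-1} phi_{k-1,j} rho(j)],
  phi_{k,j} = phi_{k-1,j} - phi_{kk} phi_{k-1,k-j},  j = 1..k-1.
Step k = 1:
  phi_11 = rho(1) = -0.1484.
Step k = 2:
  phi_22 = [rho(2) - phi_11 rho(1)] / [1 - phi_11 rho(1)] = [-0.5755 - (-0.1484)(-0.1484)] / [1 - (-0.1484)(-0.1484)]
         = -0.59752256 / 0.97797744 = -0.611.
Therefore phi_{22} = -0.6110.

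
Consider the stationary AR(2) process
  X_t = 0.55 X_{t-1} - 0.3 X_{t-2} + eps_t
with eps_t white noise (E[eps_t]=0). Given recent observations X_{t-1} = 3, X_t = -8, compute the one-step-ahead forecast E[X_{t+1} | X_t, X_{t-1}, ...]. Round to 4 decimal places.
E[X_{t+1} \mid \mathcal F_t] = -5.3000

For an AR(p) model X_t = c + sum_i phi_i X_{t-i} + eps_t, the
one-step-ahead conditional mean is
  E[X_{t+1} | X_t, ...] = c + sum_i phi_i X_{t+1-i}.
Substitute known values:
  E[X_{t+1} | ...] = (0.55) * (-8) + (-0.3) * (3)
                   = -5.3000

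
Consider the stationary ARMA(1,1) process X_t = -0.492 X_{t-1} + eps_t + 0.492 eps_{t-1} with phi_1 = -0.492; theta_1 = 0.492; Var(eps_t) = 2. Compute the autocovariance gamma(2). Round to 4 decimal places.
\gamma(2) = 0.0000

Multiply the model equation by X_{t-k} and take expectations. With theta_0 = psi_0 = 1 and psi_j the MA(infinity) weights, this gives
  gamma(k) - sum_i phi_i gamma(k-i) = c_k,
  c_k = sigma^2 * sum_{j=k..q} theta_j psi_{j-k}   (c_k = 0 for k > q),
using gamma(-m) = gamma(m).
psi-weights needed (psi_j = theta_j + sum_i phi_i psi_{j-i}):
  psi_1 = theta_1 + phi_1 = 0.492 + (-0.492) = 0
Right-hand sides:
  c_0 = sigma^2 (1 + theta_1 psi_1) = 2 * (1 + (0.492)(0)) = 2 * 1 = 2
  c_1 = sigma^2 theta_1 = 2 * (0.492) = 0.984
  c_2 = 0
Equations for k = 0 and k = 1 (AR order 1):
  gamma(0) = phi_1 gamma(1) + c_0
  gamma(1) = phi_1 gamma(0) + c_1
Substituting the second into the first: gamma(0) (1 - phi_1^2) = c_0 + phi_1 c_1, so
  gamma(0) = (c_0 + phi_1 c_1) / (1 - phi_1^2) = (2 + (-0.492)(0.984)) / (1 - (-0.492)^2) = 1.515872 / 0.757936 = 2.
  gamma(1) = phi_1 gamma(0) + c_1 = (-0.492)(2) + (0.984) = 0.
For k = 2 (> q): gamma(2) = phi_1 gamma(1) = (-0.492)(0) = 0.
Therefore gamma(2) = 0.0000 (to 4 decimal places).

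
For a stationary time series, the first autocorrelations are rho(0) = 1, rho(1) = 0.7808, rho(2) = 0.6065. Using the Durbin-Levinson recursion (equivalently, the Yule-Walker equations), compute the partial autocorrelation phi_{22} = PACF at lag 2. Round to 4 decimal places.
\phi_{22} = -0.0081

The PACF at lag k is phi_{kk}, the last component of the solution
to the Yule-Walker system G_k phi = r_k where
  (G_k)_{ij} = rho(|i - j|), (r_k)_i = rho(i), i,j = 1..k.
Equivalently, Durbin-Levinson gives phi_{kk} iteratively:
  phi_{11} = rho(1)
  phi_{kk} = [rho(k) - sum_{j=1..k-1} phi_{k-1,j} rho(k-j)]
            / [1 - sum_{j=1..k-1} phi_{k-1,j} rho(j)],
  phi_{k,j} = phi_{k-1,j} - phi_{kk} phi_{k-1,k-j},  j = 1..k-1.
Step k = 1:
  phi_11 = rho(1) = 0.7808.
Step k = 2:
  phi_22 = [rho(2) - phi_11 rho(1)] / [1 - phi_11 rho(1)] = [0.6065 - (0.7808)(0.7808)] / [1 - (0.7808)(0.7808)]
         = -0.00314864 / 0.39035136 = -0.0081.
Therefore phi_{22} = -0.0081.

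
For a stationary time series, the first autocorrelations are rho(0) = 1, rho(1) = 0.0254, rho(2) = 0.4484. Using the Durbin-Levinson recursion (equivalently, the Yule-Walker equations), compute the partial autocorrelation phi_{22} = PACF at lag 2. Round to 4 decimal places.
\phi_{22} = 0.4480

The PACF at lag k is phi_{kk}, the last component of the solution
to the Yule-Walker system G_k phi = r_k where
  (G_k)_{ij} = rho(|i - j|), (r_k)_i = rho(i), i,j = 1..k.
Equivalently, Durbin-Levinson gives phi_{kk} iteratively:
  phi_{11} = rho(1)
  phi_{kk} = [rho(k) - sum_{j=1..k-1} phi_{k-1,j} rho(k-j)]
            / [1 - sum_{j=1..k-1} phi_{k-1,j} rho(j)],
  phi_{k,j} = phi_{k-1,j} - phi_{kk} phi_{k-1,k-j},  j = 1..k-1.
Step k = 1:
  phi_11 = rho(1) = 0.0254.
Step k = 2:
  phi_22 = [rho(2) - phi_11 rho(1)] / [1 - phi_11 rho(1)] = [0.4484 - (0.0254)(0.0254)] / [1 - (0.0254)(0.0254)]
         = 0.44775484 / 0.99935484 = 0.448.
Therefore phi_{22} = 0.4480.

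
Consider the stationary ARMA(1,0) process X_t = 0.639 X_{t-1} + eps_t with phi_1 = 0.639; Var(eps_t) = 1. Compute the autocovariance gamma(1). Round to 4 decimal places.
\gamma(1) = 1.0800

Multiply the model equation by X_{t-k} and take expectations. With theta_0 = psi_0 = 1 and psi_j the MA(infinity) weights, this gives
  gamma(k) - sum_i phi_i gamma(k-i) = c_k,
  c_k = sigma^2 * sum_{j=k..q} theta_j psi_{j-k}   (c_k = 0 for k > q),
using gamma(-m) = gamma(m).
Pure AR (q = 0): c_0 = sigma^2 = 1, c_k = 0 for k >= 1.
Equations for k = 0 and k = 1 (AR order 1):
  gamma(0) = phi_1 gamma(1) + c_0
  gamma(1) = phi_1 gamma(0) + c_1
Substituting the second into the first: gamma(0) (1 - phi_1^2) = c_0 + phi_1 c_1, so
  gamma(0) = c_0 / (1 - phi_1^2) = 1 / (1 - (0.639)^2) = 1 / 0.591679 = 1.690106.
  gamma(1) = phi_1 gamma(0) = (0.639)(1.690106) = 1.079977.
Therefore gamma(1) = 1.0800 (to 4 decimal places).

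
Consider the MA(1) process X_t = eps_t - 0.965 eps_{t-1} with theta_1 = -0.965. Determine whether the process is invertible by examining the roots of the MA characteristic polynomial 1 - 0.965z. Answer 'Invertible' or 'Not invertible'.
\text{Invertible}

The MA(q) characteristic polynomial is P(z) = 1 - 0.965z.
Invertibility requires all roots to lie outside the unit circle, i.e. |z| > 1 for every root.
This is linear in z: 1 + (-0.965) z = 0  =>  z = -1/(-0.965) = 1.036269,  |z| = 1.036269.
Moduli of all roots: 1.0363.
All moduli strictly greater than 1? Yes.
Verdict: Invertible.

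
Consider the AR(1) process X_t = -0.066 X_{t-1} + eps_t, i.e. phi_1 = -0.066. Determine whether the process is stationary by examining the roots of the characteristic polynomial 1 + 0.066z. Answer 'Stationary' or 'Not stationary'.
\text{Stationary}

The AR(p) characteristic polynomial is P(z) = 1 + 0.066z.
Stationarity requires all roots to lie outside the unit circle, i.e. |z| > 1 for every root.
This is linear in z: 1 + (0.066) z = 0  =>  z = -1/(0.066) = -15.151515,  |z| = 15.151515.
Moduli of all roots: 15.1515.
All moduli strictly greater than 1? Yes.
Verdict: Stationary.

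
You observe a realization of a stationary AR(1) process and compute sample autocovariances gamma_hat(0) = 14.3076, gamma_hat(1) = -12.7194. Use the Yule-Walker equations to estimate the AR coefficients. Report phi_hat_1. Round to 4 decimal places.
\hat\phi_{1} = -0.8890

The Yule-Walker equations for an AR(p) process read, in matrix form,
  Gamma_p phi = r_p,   with   (Gamma_p)_{ij} = gamma(|i - j|),
                       (r_p)_i = gamma(i),   i,j = 1..p.
Substitute the sample gammas (Toeplitz matrix and right-hand side of size 1):
  Gamma_p = [[14.3076]]
  r_p     = [-12.7194]
With p = 1 this is the single equation gamma(0) phi_1 = gamma(1):
  phi_hat_1 = gamma(1) / gamma(0) = -12.7194 / 14.3076 = -0.8890.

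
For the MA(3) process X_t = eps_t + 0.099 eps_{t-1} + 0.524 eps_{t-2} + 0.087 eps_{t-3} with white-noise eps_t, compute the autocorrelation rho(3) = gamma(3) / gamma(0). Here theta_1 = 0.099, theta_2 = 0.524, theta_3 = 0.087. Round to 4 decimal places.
\rho(3) = 0.0673

For an MA(q) process with theta_0 = 1, the autocovariance is
  gamma(k) = sigma^2 * sum_{i=0..q-k} theta_i * theta_{i+k},
and rho(k) = gamma(k) / gamma(0). Sigma^2 cancels.
  numerator   = (1)*(0.087) = 0.087.
  denominator = (1)^2 + (0.099)^2 + (0.524)^2 + (0.087)^2 = 1.291946.
  rho(3) = 0.087 / 1.291946 = 0.0673.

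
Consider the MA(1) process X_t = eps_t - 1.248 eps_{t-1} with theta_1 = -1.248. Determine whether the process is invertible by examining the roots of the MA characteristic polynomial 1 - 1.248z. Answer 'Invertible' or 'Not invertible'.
\text{Not invertible}

The MA(q) characteristic polynomial is P(z) = 1 - 1.248z.
Invertibility requires all roots to lie outside the unit circle, i.e. |z| > 1 for every root.
This is linear in z: 1 + (-1.248) z = 0  =>  z = -1/(-1.248) = 0.801282,  |z| = 0.801282.
Moduli of all roots: 0.8013.
All moduli strictly greater than 1? No.
Verdict: Not invertible.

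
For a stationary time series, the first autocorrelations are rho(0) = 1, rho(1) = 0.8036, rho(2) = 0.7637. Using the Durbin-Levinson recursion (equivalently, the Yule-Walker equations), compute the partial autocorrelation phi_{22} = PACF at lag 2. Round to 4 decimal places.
\phi_{22} = 0.3329

The PACF at lag k is phi_{kk}, the last component of the solution
to the Yule-Walker system G_k phi = r_k where
  (G_k)_{ij} = rho(|i - j|), (r_k)_i = rho(i), i,j = 1..k.
Equivalently, Durbin-Levinson gives phi_{kk} iteratively:
  phi_{11} = rho(1)
  phi_{kk} = [rho(k) - sum_{j=1..k-1} phi_{k-1,j} rho(k-j)]
            / [1 - sum_{j=1..k-1} phi_{k-1,j} rho(j)],
  phi_{k,j} = phi_{k-1,j} - phi_{kk} phi_{k-1,k-j},  j = 1..k-1.
Step k = 1:
  phi_11 = rho(1) = 0.8036.
Step k = 2:
  phi_22 = [rho(2) - phi_11 rho(1)] / [1 - phi_11 rho(1)] = [0.7637 - (0.8036)(0.8036)] / [1 - (0.8036)(0.8036)]
         = 0.11792704 / 0.35422704 = 0.3329.
Therefore phi_{22} = 0.3329.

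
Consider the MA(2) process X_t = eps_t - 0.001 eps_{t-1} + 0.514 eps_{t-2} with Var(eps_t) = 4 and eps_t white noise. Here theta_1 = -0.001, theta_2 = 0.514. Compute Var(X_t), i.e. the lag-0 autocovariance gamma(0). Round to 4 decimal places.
\gamma(0) = 5.0568

For an MA(q) process X_t = eps_t + sum_i theta_i eps_{t-i} with
Var(eps_t) = sigma^2, the variance is
  gamma(0) = sigma^2 * (1 + sum_i theta_i^2).
  sum_i theta_i^2 = (-0.001)^2 + (0.514)^2 = 0.000001 + 0.264196 = 0.264197.
  gamma(0) = 4 * (1 + 0.264197) = 4 * 1.264197 = 5.056788, which rounds to 5.0568.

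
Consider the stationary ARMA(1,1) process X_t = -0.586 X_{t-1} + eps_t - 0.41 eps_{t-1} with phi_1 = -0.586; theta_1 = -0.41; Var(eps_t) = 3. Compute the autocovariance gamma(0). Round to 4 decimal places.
\gamma(0) = 7.5325

Multiply the model equation by X_{t-k} and take expectations. With theta_0 = psi_0 = 1 and psi_j the MA(infinity) weights, this gives
  gamma(k) - sum_i phi_i gamma(k-i) = c_k,
  c_k = sigma^2 * sum_{j=k..q} theta_j psi_{j-k}   (c_k = 0 for k > q),
using gamma(-m) = gamma(m).
psi-weights needed (psi_j = theta_j + sum_i phi_i psi_{j-i}):
  psi_1 = theta_1 + phi_1 = -0.41 + (-0.586) = -0.996
Right-hand sides:
  c_0 = sigma^2 (1 + theta_1 psi_1) = 3 * (1 + (-0.41)(-0.996)) = 3 * 1.40836 = 4.22508
  c_1 = sigma^2 theta_1 = 3 * (-0.41) = -1.23
  c_2 = 0
Equations for k = 0 and k = 1 (AR order 1):
  gamma(0) = phi_1 gamma(1) + c_0
  gamma(1) = phi_1 gamma(0) + c_1
Substituting the second into the first: gamma(0) (1 - phi_1^2) = c_0 + phi_1 c_1, so
  gamma(0) = (c_0 + phi_1 c_1) / (1 - phi_1^2) = (4.22508 + (-0.586)(-1.23)) / (1 - (-0.586)^2) = 4.94586 / 0.656604 = 7.532485.
Therefore gamma(0) = 7.5325 (to 4 decimal places).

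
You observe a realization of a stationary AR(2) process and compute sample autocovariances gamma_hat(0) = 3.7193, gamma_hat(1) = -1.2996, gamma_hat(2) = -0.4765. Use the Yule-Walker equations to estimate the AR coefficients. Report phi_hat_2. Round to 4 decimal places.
\hat\phi_{2} = -0.2850

The Yule-Walker equations for an AR(p) process read, in matrix form,
  Gamma_p phi = r_p,   with   (Gamma_p)_{ij} = gamma(|i - j|),
                       (r_p)_i = gamma(i),   i,j = 1..p.
Substitute the sample gammas (Toeplitz matrix and right-hand side of size 2):
  Gamma_p = [[3.7193, -1.2996], [-1.2996, 3.7193]]
  r_p     = [-1.2996, -0.4765]
Written out:
  3.7193 phi_1 - 1.2996 phi_2 = -1.2996
  -1.2996 phi_1 + 3.7193 phi_2 = -0.4765
Solve by Cramer's rule:
  det = gamma(0)^2 - gamma(1)^2 = (3.7193)^2 - (-1.2996)^2 = 13.83319249 - 1.68896016 = 12.14423233
  phi_hat_1 = [gamma(1) gamma(0) - gamma(1) gamma(2)] / det = [(-1.2996)(3.7193) - (-1.2996)(-0.4765)] / 12.14423233 = -5.45286168 / 12.14423233 = -0.449
  phi_hat_2 = [gamma(0) gamma(2) - gamma(1)^2] / det = [(3.7193)(-0.4765) - (-1.2996)^2] / 12.14423233 = -3.46120661 / 12.14423233 = -0.285
So phi_hat = [-0.4490, -0.2850].
Therefore phi_hat_2 = -0.2850.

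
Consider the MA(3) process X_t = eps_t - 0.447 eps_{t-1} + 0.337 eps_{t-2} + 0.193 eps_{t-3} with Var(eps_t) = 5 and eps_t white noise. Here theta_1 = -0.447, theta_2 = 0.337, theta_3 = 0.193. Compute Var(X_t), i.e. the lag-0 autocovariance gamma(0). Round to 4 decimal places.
\gamma(0) = 6.7531

For an MA(q) process X_t = eps_t + sum_i theta_i eps_{t-i} with
Var(eps_t) = sigma^2, the variance is
  gamma(0) = sigma^2 * (1 + sum_i theta_i^2).
  sum_i theta_i^2 = (-0.447)^2 + (0.337)^2 + (0.193)^2 = 0.199809 + 0.113569 + 0.037249 = 0.350627.
  gamma(0) = 5 * (1 + 0.350627) = 5 * 1.350627 = 6.753135, which rounds to 6.7531.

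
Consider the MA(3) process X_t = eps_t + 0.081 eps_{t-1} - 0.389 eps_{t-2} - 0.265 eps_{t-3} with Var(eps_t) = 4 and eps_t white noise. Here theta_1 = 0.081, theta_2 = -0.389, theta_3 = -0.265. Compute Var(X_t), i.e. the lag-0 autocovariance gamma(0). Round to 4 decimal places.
\gamma(0) = 4.9124

For an MA(q) process X_t = eps_t + sum_i theta_i eps_{t-i} with
Var(eps_t) = sigma^2, the variance is
  gamma(0) = sigma^2 * (1 + sum_i theta_i^2).
  sum_i theta_i^2 = (0.081)^2 + (-0.389)^2 + (-0.265)^2 = 0.006561 + 0.151321 + 0.070225 = 0.228107.
  gamma(0) = 4 * (1 + 0.228107) = 4 * 1.228107 = 4.912428, which rounds to 4.9124.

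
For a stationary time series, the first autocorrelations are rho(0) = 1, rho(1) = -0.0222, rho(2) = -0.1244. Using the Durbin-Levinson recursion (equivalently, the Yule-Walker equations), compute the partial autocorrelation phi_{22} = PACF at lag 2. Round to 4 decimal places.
\phi_{22} = -0.1250

The PACF at lag k is phi_{kk}, the last component of the solution
to the Yule-Walker system G_k phi = r_k where
  (G_k)_{ij} = rho(|i - j|), (r_k)_i = rho(i), i,j = 1..k.
Equivalently, Durbin-Levinson gives phi_{kk} iteratively:
  phi_{11} = rho(1)
  phi_{kk} = [rho(k) - sum_{j=1..k-1} phi_{k-1,j} rho(k-j)]
            / [1 - sum_{j=1..k-1} phi_{k-1,j} rho(j)],
  phi_{k,j} = phi_{k-1,j} - phi_{kk} phi_{k-1,k-j},  j = 1..k-1.
Step k = 1:
  phi_11 = rho(1) = -0.0222.
Step k = 2:
  phi_22 = [rho(2) - phi_11 rho(1)] / [1 - phi_11 rho(1)] = [-0.1244 - (-0.0222)(-0.0222)] / [1 - (-0.0222)(-0.0222)]
         = -0.12489284 / 0.99950716 = -0.125.
Therefore phi_{22} = -0.1250.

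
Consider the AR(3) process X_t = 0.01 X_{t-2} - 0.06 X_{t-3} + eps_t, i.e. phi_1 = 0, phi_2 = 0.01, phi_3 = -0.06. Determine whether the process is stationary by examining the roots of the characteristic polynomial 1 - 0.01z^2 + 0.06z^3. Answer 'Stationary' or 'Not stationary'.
\text{Stationary}

The AR(p) characteristic polynomial is P(z) = 1 - 0.01z^2 + 0.06z^3.
Stationarity requires all roots to lie outside the unit circle, i.e. |z| > 1 for every root.
Degree 3: look for a simple real root z0 first, then factor out (1 - z/z0) and solve the remaining quadratic.
Testing z0 = -2.5: P(-2.5) = 1 + (0)(-2.5) + (-0.01)(-2.5)^2 + (0.06)(-2.5)^3
  = 1 + (0) + (-0.0625) + (-0.9375) = 0.  So z_0 = -2.5 is a root, |z_0| = 2.5.
Divide out the factor (1 + 0.4 z) = (1 - z/z0) (since 1/z0 = -0.4):
  P(z) = (1 + 0.4 z)(1 + (-0.4) z + (0.15) z^2)
  [check: z-coef -0.4 - (-0.4) = 0; z^2-coef 0.15 - (-0.4)(-0.4) = -0.01; z^3-coef -(-0.4)(0.15) = 0.06.]
Remaining roots from the quadratic factor 1 + (-0.4) z + (0.15) z^2:
  Set 1 + (-0.4) z + (0.15) z^2 = 0, i.e. a z^2 + b z + c = 0 with a = 0.15, b = -0.4, c = 1.
  Discriminant D = b^2 - 4ac = (-0.4)^2 - 4*(0.15)*1 = 0.16 - (0.6) = -0.44.
  D < 0, so the roots are the complex-conjugate pair z = (-b +/- i sqrt(-D)) / (2a) = 1.3333 +/- 2.2111i.
  For a conjugate pair |z|^2 = z * conj(z) = (product of roots) = c/a = 1/(0.15) = 6.666667, so |z| = sqrt(6.666667) = 2.582 for both roots.
Moduli of all roots: 2.5000, 2.5820, 2.5820.
All moduli strictly greater than 1? Yes.
Verdict: Stationary.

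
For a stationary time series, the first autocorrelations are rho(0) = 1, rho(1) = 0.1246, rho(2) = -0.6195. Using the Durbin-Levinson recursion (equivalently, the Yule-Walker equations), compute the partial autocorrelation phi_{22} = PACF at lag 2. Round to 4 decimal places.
\phi_{22} = -0.6450

The PACF at lag k is phi_{kk}, the last component of the solution
to the Yule-Walker system G_k phi = r_k where
  (G_k)_{ij} = rho(|i - j|), (r_k)_i = rho(i), i,j = 1..k.
Equivalently, Durbin-Levinson gives phi_{kk} iteratively:
  phi_{11} = rho(1)
  phi_{kk} = [rho(k) - sum_{j=1..k-1} phi_{k-1,j} rho(k-j)]
            / [1 - sum_{j=1..k-1} phi_{k-1,j} rho(j)],
  phi_{k,j} = phi_{k-1,j} - phi_{kk} phi_{k-1,k-j},  j = 1..k-1.
Step k = 1:
  phi_11 = rho(1) = 0.1246.
Step k = 2:
  phi_22 = [rho(2) - phi_11 rho(1)] / [1 - phi_11 rho(1)] = [-0.6195 - (0.1246)(0.1246)] / [1 - (0.1246)(0.1246)]
         = -0.63502516 / 0.98447484 = -0.645.
Therefore phi_{22} = -0.6450.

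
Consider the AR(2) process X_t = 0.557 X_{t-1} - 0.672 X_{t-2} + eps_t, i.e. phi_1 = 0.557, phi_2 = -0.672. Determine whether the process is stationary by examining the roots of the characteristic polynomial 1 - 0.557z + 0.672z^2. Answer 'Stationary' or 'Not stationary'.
\text{Stationary}

The AR(p) characteristic polynomial is P(z) = 1 - 0.557z + 0.672z^2.
Stationarity requires all roots to lie outside the unit circle, i.e. |z| > 1 for every root.
Set 1 + (-0.557) z + (0.672) z^2 = 0, i.e. a z^2 + b z + c = 0 with a = 0.672, b = -0.557, c = 1.
Discriminant D = b^2 - 4ac = (-0.557)^2 - 4*(0.672)*1 = 0.310249 - (2.688) = -2.377751.
D < 0, so the roots are the complex-conjugate pair z = (-b +/- i sqrt(-D)) / (2a) = 0.4144 +/- 1.1473i.
For a conjugate pair |z|^2 = z * conj(z) = (product of roots) = c/a = 1/(0.672) = 1.488095, so |z| = sqrt(1.488095) = 1.2199 for both roots.
Moduli of all roots: 1.2199, 1.2199.
All moduli strictly greater than 1? Yes.
Verdict: Stationary.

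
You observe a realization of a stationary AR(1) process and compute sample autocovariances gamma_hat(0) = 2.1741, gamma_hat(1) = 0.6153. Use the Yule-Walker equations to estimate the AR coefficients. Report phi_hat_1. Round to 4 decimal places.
\hat\phi_{1} = 0.2830

The Yule-Walker equations for an AR(p) process read, in matrix form,
  Gamma_p phi = r_p,   with   (Gamma_p)_{ij} = gamma(|i - j|),
                       (r_p)_i = gamma(i),   i,j = 1..p.
Substitute the sample gammas (Toeplitz matrix and right-hand side of size 1):
  Gamma_p = [[2.1741]]
  r_p     = [0.6153]
With p = 1 this is the single equation gamma(0) phi_1 = gamma(1):
  phi_hat_1 = gamma(1) / gamma(0) = 0.6153 / 2.1741 = 0.2830.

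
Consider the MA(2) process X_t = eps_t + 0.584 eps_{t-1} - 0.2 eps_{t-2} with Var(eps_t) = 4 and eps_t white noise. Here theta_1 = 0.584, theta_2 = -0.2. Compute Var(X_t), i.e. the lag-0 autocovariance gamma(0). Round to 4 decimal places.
\gamma(0) = 5.5242

For an MA(q) process X_t = eps_t + sum_i theta_i eps_{t-i} with
Var(eps_t) = sigma^2, the variance is
  gamma(0) = sigma^2 * (1 + sum_i theta_i^2).
  sum_i theta_i^2 = (0.584)^2 + (-0.2)^2 = 0.341056 + 0.04 = 0.381056.
  gamma(0) = 4 * (1 + 0.381056) = 4 * 1.381056 = 5.524224, which rounds to 5.5242.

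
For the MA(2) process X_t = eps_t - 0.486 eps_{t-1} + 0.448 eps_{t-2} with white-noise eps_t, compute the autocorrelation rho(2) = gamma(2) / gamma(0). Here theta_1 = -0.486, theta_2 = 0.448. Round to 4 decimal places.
\rho(2) = 0.3118

For an MA(q) process with theta_0 = 1, the autocovariance is
  gamma(k) = sigma^2 * sum_{i=0..q-k} theta_i * theta_{i+k},
and rho(k) = gamma(k) / gamma(0). Sigma^2 cancels.
  numerator   = (1)*(0.448) = 0.448.
  denominator = (1)^2 + (-0.486)^2 + (0.448)^2 = 1.4369.
  rho(2) = 0.448 / 1.4369 = 0.3118.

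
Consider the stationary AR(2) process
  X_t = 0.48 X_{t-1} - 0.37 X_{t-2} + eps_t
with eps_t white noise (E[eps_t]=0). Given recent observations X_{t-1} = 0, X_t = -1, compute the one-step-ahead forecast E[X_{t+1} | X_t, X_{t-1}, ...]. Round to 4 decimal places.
E[X_{t+1} \mid \mathcal F_t] = -0.4800

For an AR(p) model X_t = c + sum_i phi_i X_{t-i} + eps_t, the
one-step-ahead conditional mean is
  E[X_{t+1} | X_t, ...] = c + sum_i phi_i X_{t+1-i}.
Substitute known values:
  E[X_{t+1} | ...] = (0.48) * (-1) + (-0.37) * (0)
                   = -0.4800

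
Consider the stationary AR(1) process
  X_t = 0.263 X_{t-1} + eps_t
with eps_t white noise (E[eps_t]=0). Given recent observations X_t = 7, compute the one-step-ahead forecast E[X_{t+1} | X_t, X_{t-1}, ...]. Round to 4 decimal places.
E[X_{t+1} \mid \mathcal F_t] = 1.8410

For an AR(p) model X_t = c + sum_i phi_i X_{t-i} + eps_t, the
one-step-ahead conditional mean is
  E[X_{t+1} | X_t, ...] = c + sum_i phi_i X_{t+1-i}.
Substitute known values:
  E[X_{t+1} | ...] = (0.263) * (7)
                   = 1.8410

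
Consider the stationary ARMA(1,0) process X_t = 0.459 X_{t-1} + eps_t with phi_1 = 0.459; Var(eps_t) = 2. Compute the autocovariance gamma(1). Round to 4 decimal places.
\gamma(1) = 1.1630

Multiply the model equation by X_{t-k} and take expectations. With theta_0 = psi_0 = 1 and psi_j the MA(infinity) weights, this gives
  gamma(k) - sum_i phi_i gamma(k-i) = c_k,
  c_k = sigma^2 * sum_{j=k..q} theta_j psi_{j-k}   (c_k = 0 for k > q),
using gamma(-m) = gamma(m).
Pure AR (q = 0): c_0 = sigma^2 = 2, c_k = 0 for k >= 1.
Equations for k = 0 and k = 1 (AR order 1):
  gamma(0) = phi_1 gamma(1) + c_0
  gamma(1) = phi_1 gamma(0) + c_1
Substituting the second into the first: gamma(0) (1 - phi_1^2) = c_0 + phi_1 c_1, so
  gamma(0) = c_0 / (1 - phi_1^2) = 2 / (1 - (0.459)^2) = 2 / 0.789319 = 2.53383.
  gamma(1) = phi_1 gamma(0) = (0.459)(2.53383) = 1.163028.
Therefore gamma(1) = 1.1630 (to 4 decimal places).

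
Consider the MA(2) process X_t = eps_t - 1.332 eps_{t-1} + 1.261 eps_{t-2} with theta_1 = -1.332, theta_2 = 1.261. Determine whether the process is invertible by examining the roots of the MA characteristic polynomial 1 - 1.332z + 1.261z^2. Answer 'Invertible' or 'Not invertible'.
\text{Not invertible}

The MA(q) characteristic polynomial is P(z) = 1 - 1.332z + 1.261z^2.
Invertibility requires all roots to lie outside the unit circle, i.e. |z| > 1 for every root.
Set 1 + (-1.332) z + (1.261) z^2 = 0, i.e. a z^2 + b z + c = 0 with a = 1.261, b = -1.332, c = 1.
Discriminant D = b^2 - 4ac = (-1.332)^2 - 4*(1.261)*1 = 1.774224 - (5.044) = -3.269776.
D < 0, so the roots are the complex-conjugate pair z = (-b +/- i sqrt(-D)) / (2a) = 0.5282 +/- 0.717i.
For a conjugate pair |z|^2 = z * conj(z) = (product of roots) = c/a = 1/(1.261) = 0.793021, so |z| = sqrt(0.793021) = 0.8905 for both roots.
Moduli of all roots: 0.8905, 0.8905.
All moduli strictly greater than 1? No.
Verdict: Not invertible.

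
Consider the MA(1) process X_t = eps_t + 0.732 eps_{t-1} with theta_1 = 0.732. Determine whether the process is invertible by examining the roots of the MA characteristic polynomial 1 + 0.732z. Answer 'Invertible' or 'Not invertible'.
\text{Invertible}

The MA(q) characteristic polynomial is P(z) = 1 + 0.732z.
Invertibility requires all roots to lie outside the unit circle, i.e. |z| > 1 for every root.
This is linear in z: 1 + (0.732) z = 0  =>  z = -1/(0.732) = -1.36612,  |z| = 1.36612.
Moduli of all roots: 1.3661.
All moduli strictly greater than 1? Yes.
Verdict: Invertible.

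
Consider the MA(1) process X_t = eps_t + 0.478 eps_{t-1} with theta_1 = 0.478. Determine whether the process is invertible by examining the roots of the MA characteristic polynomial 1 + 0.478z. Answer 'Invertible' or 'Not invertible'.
\text{Invertible}

The MA(q) characteristic polynomial is P(z) = 1 + 0.478z.
Invertibility requires all roots to lie outside the unit circle, i.e. |z| > 1 for every root.
This is linear in z: 1 + (0.478) z = 0  =>  z = -1/(0.478) = -2.09205,  |z| = 2.09205.
Moduli of all roots: 2.0921.
All moduli strictly greater than 1? Yes.
Verdict: Invertible.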